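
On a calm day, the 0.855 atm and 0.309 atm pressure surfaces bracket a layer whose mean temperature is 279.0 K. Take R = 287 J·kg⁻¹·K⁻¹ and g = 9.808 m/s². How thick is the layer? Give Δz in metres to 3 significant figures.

Hypsometric equation: Δz = (R T̄/g) ln(P₁/P₂).
R T̄/g = 287 × 279.0 / 9.808 = 8164.0 m.
ln(0.855/0.309) = ln(2.7670) = 1.0178.
Δz = 8164.0 × 1.0178 = 8309.3 m.

Δz ≈ 8310 m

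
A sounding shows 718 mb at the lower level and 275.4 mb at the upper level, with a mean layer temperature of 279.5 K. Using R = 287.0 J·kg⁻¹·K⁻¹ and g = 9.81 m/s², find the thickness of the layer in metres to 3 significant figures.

Δz ≈ 7840 m

Hypsometric equation: Δz = (R T̄/g) ln(P₁/P₂).
R T̄/g = 287.0 × 279.5 / 9.81 = 8177.0 m.
ln(718/275.4) = ln(2.6071) = 0.95824.
Δz = 8177.0 × 0.95824 = 7835.5 m.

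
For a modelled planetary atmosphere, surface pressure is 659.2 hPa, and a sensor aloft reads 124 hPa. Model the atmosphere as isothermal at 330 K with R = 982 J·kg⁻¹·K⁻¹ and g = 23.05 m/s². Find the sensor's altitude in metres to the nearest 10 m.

Scale height: H = RT/g = 982 × 330 / 23.05 = 14059 m.
Invert the barometric formula: z = H ln(P₀/P).
P₀/P = 659.2/124 = 5.3161; ln(5.3161) = 1.6707.
z = 14059 × 1.6707 = 23488 m.

z ≈ 23490 m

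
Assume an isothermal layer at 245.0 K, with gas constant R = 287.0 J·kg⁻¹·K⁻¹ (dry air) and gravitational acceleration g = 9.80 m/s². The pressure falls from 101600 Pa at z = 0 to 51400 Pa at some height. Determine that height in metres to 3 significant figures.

z ≈ 4890 m

Scale height: H = RT/g = 287.0 × 245.0 / 9.80 = 7175.0 m.
Invert the barometric formula: z = H ln(P₀/P).
P₀/P = 101600/51400 = 1.9767; ln(1.9767) = 0.68143.
z = 7175.0 × 0.68143 = 4889.3 m.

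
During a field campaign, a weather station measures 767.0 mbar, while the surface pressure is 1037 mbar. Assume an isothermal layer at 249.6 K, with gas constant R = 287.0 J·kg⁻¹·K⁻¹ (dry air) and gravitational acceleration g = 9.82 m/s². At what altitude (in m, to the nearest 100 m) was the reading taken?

z ≈ 2200 m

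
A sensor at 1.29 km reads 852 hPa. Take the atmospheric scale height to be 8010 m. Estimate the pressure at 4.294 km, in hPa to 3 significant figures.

P ≈ 586 hPa

Between two levels, P₂ = P₁ exp(−Δz/H) with Δz = z₂ − z₁.
Δz = 4294.0 − 1290.0 = 3004.0 m; Δz/H = 3004.0/8010.0 = 0.37503.
P₂ = 852 × exp(−0.37503) = 852 × 0.68727 = 585.55 hPa.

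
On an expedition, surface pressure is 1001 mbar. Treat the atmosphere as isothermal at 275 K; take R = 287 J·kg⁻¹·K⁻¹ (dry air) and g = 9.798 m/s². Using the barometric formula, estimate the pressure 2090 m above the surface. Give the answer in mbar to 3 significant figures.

Scale height: H = RT/g = 287 × 275 / 9.798 = 8055.2 m.
Barometric formula: P = P₀ exp(−z/H).
z/H = 2090.0/8055.2 = 0.25946; exp(−0.25946) = 0.77147.
P = 1001 × 0.77147 = 772.24 mbar.

P ≈ 772 mbar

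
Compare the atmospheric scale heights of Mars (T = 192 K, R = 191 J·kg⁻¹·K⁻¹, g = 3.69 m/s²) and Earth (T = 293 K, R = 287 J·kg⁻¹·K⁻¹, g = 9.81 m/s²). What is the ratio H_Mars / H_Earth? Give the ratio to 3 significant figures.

H = RT/g for each body.
H_Mars = 191 × 192 / 3.69 = 9938.2 m.
H_Earth = 287 × 293 / 9.81 = 8572.0 m.
H_Mars/H_Earth = 9938.2/8572.0 = 1.1594.

H_Mars/H_Earth ≈ 1.16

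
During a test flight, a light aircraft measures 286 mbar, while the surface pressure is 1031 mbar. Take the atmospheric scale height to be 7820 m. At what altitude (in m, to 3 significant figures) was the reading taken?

z ≈ 10000 m

Invert the barometric formula: z = H ln(P₀/P).
P₀/P = 1031/286 = 3.6049; ln(3.6049) = 1.2823.
z = 7820.0 × 1.2823 = 10028 m.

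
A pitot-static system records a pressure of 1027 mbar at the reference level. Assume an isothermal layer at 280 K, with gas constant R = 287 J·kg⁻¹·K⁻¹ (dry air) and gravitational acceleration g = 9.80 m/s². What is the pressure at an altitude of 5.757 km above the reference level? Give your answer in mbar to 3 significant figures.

Scale height: H = RT/g = 287 × 280 / 9.80 = 8200.0 m.
Barometric formula: P = P₀ exp(−z/H).
z/H = 5757.0/8200.0 = 0.70207; exp(−0.70207) = 0.49556.
P = 1027 × 0.49556 = 508.94 mbar.

P ≈ 509 mbar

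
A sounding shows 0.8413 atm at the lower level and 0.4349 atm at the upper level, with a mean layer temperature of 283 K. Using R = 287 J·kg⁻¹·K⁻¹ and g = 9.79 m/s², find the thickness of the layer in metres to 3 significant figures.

Hypsometric equation: Δz = (R T̄/g) ln(P₁/P₂).
R T̄/g = 287 × 283 / 9.79 = 8296.3 m.
ln(0.8413/0.4349) = ln(1.9345) = 0.65985.
Δz = 8296.3 × 0.65985 = 5474.3 m.

Δz ≈ 5470 m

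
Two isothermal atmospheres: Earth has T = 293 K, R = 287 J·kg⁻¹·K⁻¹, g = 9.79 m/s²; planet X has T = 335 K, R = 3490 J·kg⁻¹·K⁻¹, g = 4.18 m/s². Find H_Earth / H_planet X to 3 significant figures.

H = RT/g for each body.
H_Earth = 287 × 293 / 9.79 = 8589.5 m.
H_planet X = 3490 × 335 / 4.18 = 279700 m.
H_Earth/H_planet X = 8589.5/279700 = 0.030710.

H_Earth/H_planet X ≈ 0.0307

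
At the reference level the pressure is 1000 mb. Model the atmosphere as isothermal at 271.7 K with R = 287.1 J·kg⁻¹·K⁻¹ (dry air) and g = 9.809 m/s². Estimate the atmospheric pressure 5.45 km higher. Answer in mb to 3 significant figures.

Scale height: H = RT/g = 287.1 × 271.7 / 9.809 = 7952.4 m.
Barometric formula: P = P₀ exp(−z/H).
z/H = 5450.0/7952.4 = 0.68533; exp(−0.68533) = 0.50392.
P = 1000 × 0.50392 = 503.92 mb.

P ≈ 504 mb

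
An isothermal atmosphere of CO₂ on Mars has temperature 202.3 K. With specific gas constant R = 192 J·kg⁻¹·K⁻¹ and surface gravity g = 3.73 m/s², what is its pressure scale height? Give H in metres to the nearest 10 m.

H ≈ 10410 m

The scale height of an isothermal atmosphere is H = RT/g.
H = 192 × 202.3 / 3.73 = 38842/3.73 = 10413 m.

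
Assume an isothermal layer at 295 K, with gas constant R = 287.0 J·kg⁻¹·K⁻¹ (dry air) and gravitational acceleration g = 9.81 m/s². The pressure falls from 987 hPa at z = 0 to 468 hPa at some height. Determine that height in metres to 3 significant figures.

z ≈ 6440 m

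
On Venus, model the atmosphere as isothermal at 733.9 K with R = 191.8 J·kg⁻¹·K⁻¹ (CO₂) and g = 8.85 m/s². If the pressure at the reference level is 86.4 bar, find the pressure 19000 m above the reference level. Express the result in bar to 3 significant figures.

P ≈ 26.2 bar

Scale height: H = RT/g = 191.8 × 733.9 / 8.85 = 15905 m.
Barometric formula: P = P₀ exp(−z/H).
z/H = 19000/15905 = 1.1946; exp(−1.1946) = 0.30283.
P = 86.4 × 0.30283 = 26.165 bar.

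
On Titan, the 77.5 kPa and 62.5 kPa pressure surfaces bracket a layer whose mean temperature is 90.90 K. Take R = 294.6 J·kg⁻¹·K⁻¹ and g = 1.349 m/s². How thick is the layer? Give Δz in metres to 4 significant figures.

Δz ≈ 4270 m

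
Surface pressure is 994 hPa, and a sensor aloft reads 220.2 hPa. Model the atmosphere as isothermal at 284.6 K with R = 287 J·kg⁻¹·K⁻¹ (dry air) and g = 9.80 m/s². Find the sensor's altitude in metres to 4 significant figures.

z ≈ 12560 m

Scale height: H = RT/g = 287 × 284.6 / 9.80 = 8334.7 m.
Invert the barometric formula: z = H ln(P₀/P).
P₀/P = 994/220.2 = 4.5141; ln(4.5141) = 1.5072.
z = 8334.7 × 1.5072 = 12562 m.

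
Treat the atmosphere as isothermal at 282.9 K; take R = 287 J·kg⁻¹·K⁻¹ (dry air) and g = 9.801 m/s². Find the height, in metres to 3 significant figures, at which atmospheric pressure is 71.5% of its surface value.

Scale height: H = RT/g = 287 × 282.9 / 9.801 = 8284.1 m.
Set P/P₀ = exp(−z/H) = 0.715, so z = −H ln(0.715).
−ln(0.715) = 0.33547; z = 8284.1 × 0.33547 = 2779.1 m.

z ≈ 2780 m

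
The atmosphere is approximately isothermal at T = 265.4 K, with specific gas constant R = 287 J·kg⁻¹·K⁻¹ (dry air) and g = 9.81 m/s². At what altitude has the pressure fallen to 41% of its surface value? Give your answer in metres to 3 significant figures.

z ≈ 6920 m

Scale height: H = RT/g = 287 × 265.4 / 9.81 = 7764.5 m.
Set P/P₀ = exp(−z/H) = 0.41, so z = −H ln(0.41).
−ln(0.41) = 0.89160; z = 7764.5 × 0.89160 = 6922.8 m.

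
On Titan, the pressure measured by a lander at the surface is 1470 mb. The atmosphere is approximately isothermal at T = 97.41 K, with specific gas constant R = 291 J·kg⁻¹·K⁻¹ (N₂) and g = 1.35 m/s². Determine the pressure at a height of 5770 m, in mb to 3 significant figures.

P ≈ 1120 mb

Scale height: H = RT/g = 291 × 97.41 / 1.35 = 20997 m.
Barometric formula: P = P₀ exp(−z/H).
z/H = 5770.0/20997 = 0.27480; exp(−0.27480) = 0.75972.
P = 1470 × 0.75972 = 1116.8 mb.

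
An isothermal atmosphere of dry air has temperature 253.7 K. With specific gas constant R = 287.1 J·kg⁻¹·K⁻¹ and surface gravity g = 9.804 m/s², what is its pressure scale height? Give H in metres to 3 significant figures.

The scale height of an isothermal atmosphere is H = RT/g.
H = 287.1 × 253.7 / 9.804 = 72837/9.804 = 7429.3 m.

H ≈ 7430 m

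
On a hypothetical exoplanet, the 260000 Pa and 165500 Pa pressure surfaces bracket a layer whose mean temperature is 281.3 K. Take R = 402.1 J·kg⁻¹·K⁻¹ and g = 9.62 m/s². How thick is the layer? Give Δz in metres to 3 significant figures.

Hypsometric equation: Δz = (R T̄/g) ln(P₁/P₂).
R T̄/g = 402.1 × 281.3 / 9.62 = 11758 m.
ln(260000/165500) = ln(1.5710) = 0.45171.
Δz = 11758 × 0.45171 = 5311.2 m.

Δz ≈ 5310 m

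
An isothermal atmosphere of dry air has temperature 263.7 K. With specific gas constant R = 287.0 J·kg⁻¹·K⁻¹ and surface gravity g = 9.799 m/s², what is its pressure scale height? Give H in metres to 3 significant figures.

The scale height of an isothermal atmosphere is H = RT/g.
H = 287.0 × 263.7 / 9.799 = 75682/9.799 = 7723.4 m.

H ≈ 7720 m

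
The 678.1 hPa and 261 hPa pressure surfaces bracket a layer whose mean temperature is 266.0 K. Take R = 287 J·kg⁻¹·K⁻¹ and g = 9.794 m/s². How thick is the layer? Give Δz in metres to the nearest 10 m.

Δz ≈ 7440 m

Hypsometric equation: Δz = (R T̄/g) ln(P₁/P₂).
R T̄/g = 287 × 266.0 / 9.794 = 7794.8 m.
ln(678.1/261) = ln(2.5981) = 0.95478.
Δz = 7794.8 × 0.95478 = 7442.3 m.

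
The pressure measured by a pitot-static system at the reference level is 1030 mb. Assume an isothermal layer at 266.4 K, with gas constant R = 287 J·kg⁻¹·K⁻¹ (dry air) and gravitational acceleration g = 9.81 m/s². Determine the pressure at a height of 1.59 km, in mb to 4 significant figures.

Scale height: H = RT/g = 287 × 266.4 / 9.81 = 7793.8 m.
Barometric formula: P = P₀ exp(−z/H).
z/H = 1590.0/7793.8 = 0.20401; exp(−0.20401) = 0.81545.
P = 1030 × 0.81545 = 839.91 mb.

P ≈ 839.9 mb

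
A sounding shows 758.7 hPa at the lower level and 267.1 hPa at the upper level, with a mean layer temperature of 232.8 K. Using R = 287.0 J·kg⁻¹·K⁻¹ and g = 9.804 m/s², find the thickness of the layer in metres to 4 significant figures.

Hypsometric equation: Δz = (R T̄/g) ln(P₁/P₂).
R T̄/g = 287.0 × 232.8 / 9.804 = 6814.9 m.
ln(758.7/267.1) = ln(2.8405) = 1.0440.
Δz = 6814.9 × 1.0440 = 7114.8 m.

Δz ≈ 7115 m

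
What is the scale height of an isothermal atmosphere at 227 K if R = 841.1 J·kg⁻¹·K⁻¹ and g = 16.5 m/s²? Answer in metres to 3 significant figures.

The scale height of an isothermal atmosphere is H = RT/g.
H = 841.1 × 227 / 16.5 = 190930/16.5 = 11572 m.

H ≈ 11600 m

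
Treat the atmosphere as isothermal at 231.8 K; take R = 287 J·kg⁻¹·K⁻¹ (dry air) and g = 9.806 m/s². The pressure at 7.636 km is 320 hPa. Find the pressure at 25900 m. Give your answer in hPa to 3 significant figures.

Scale height: H = RT/g = 287 × 231.8 / 9.806 = 6784.3 m.
Between two levels, P₂ = P₁ exp(−Δz/H) with Δz = z₂ − z₁.
Δz = 25900 − 7636.0 = 18264 m; Δz/H = 18264/6784.3 = 2.6921.
P₂ = 320 × exp(−2.6921) = 320 × 0.067739 = 21.676 hPa.

P ≈ 21.7 hPa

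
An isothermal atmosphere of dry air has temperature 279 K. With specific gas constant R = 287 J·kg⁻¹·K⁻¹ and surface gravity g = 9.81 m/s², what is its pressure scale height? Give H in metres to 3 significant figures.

The scale height of an isothermal atmosphere is H = RT/g.
H = 287 × 279 / 9.81 = 80073/9.81 = 8162.4 m.

H ≈ 8160 m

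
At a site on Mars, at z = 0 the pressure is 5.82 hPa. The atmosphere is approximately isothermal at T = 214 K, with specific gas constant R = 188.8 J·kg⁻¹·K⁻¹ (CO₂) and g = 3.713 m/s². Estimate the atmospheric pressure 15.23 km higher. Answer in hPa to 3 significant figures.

Scale height: H = RT/g = 188.8 × 214 / 3.713 = 10882 m.
Barometric formula: P = P₀ exp(−z/H).
z/H = 15230/10882 = 1.3996; exp(−1.3996) = 0.24670.
P = 5.82 × 0.24670 = 1.4358 hPa.

P ≈ 1.44 hPa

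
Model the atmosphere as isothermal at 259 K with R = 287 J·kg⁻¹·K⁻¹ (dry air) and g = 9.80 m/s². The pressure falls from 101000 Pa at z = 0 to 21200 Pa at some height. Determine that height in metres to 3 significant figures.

z ≈ 11800 m

Scale height: H = RT/g = 287 × 259 / 9.80 = 7585.0 m.
Invert the barometric formula: z = H ln(P₀/P).
P₀/P = 101000/21200 = 4.7642; ln(4.7642) = 1.5611.
z = 7585.0 × 1.5611 = 11841 m.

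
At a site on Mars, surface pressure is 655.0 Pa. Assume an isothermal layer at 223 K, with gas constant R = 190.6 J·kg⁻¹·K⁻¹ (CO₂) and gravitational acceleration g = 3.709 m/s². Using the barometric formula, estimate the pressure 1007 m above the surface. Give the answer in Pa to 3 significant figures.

P ≈ 600 Pa

Scale height: H = RT/g = 190.6 × 223 / 3.709 = 11460 m.
Barometric formula: P = P₀ exp(−z/H).
z/H = 1007.0/11460 = 0.087871; exp(−0.087871) = 0.91588.
P = 655.0 × 0.91588 = 599.90 Pa.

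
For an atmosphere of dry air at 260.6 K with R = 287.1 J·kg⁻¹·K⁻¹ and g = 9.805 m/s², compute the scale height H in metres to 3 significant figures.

H ≈ 7630 m

The scale height of an isothermal atmosphere is H = RT/g.
H = 287.1 × 260.6 / 9.805 = 74818/9.805 = 7630.6 m.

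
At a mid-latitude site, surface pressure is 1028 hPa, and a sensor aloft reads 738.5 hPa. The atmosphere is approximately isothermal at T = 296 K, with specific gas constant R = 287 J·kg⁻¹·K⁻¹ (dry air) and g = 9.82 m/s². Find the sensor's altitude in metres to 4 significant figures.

Scale height: H = RT/g = 287 × 296 / 9.82 = 8650.9 m.
Invert the barometric formula: z = H ln(P₀/P).
P₀/P = 1028/738.5 = 1.3920; ln(1.3920) = 0.33074.
z = 8650.9 × 0.33074 = 2861.2 m.

z ≈ 2861 m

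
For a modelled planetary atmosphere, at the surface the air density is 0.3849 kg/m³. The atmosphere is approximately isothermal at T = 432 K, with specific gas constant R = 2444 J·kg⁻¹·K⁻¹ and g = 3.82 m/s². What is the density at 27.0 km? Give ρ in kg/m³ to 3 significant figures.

Scale height: H = RT/g = 2444 × 432 / 3.82 = 276390 m.
In an isothermal atmosphere, density decays like pressure: ρ = ρ₀ exp(−z/H).
z/H = 27000/276390 = 0.097688; exp(−0.097688) = 0.90693.
ρ = 0.3849 × 0.90693 = 0.34908 kg/m³.

ρ ≈ 0.349 kg/m³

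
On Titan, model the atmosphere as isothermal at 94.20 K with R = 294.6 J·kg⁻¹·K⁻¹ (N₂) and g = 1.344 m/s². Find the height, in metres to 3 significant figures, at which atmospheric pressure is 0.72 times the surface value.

z ≈ 6780 m

Scale height: H = RT/g = 294.6 × 94.20 / 1.344 = 20648 m.
Set P/P₀ = exp(−z/H) = 0.72, so z = −H ln(0.72).
−ln(0.72) = 0.32850; z = 20648 × 0.32850 = 6782.9 m.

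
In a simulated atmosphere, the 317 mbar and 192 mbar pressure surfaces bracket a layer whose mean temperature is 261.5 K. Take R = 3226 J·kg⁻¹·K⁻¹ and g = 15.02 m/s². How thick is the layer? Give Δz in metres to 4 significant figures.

Δz ≈ 28160 m

Hypsometric equation: Δz = (R T̄/g) ln(P₁/P₂).
R T̄/g = 3226 × 261.5 / 15.02 = 56165 m.
ln(317/192) = ln(1.6510) = 0.50138.
Δz = 56165 × 0.50138 = 28160 m.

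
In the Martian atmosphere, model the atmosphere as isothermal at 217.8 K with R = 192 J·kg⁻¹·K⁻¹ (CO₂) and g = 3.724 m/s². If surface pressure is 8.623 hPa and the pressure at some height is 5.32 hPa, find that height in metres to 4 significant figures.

z ≈ 5423 m

Scale height: H = RT/g = 192 × 217.8 / 3.724 = 11229 m.
Invert the barometric formula: z = H ln(P₀/P).
P₀/P = 8.623/5.32 = 1.6209; ln(1.6209) = 0.48298.
z = 11229 × 0.48298 = 5423.4 m.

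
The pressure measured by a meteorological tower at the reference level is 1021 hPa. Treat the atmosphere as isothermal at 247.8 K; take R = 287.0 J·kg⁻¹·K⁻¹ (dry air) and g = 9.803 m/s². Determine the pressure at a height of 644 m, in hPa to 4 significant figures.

P ≈ 934.3 hPa

Scale height: H = RT/g = 287.0 × 247.8 / 9.803 = 7254.8 m.
Barometric formula: P = P₀ exp(−z/H).
z/H = 644.00/7254.8 = 0.088769; exp(−0.088769) = 0.91506.
P = 1021 × 0.91506 = 934.28 hPa.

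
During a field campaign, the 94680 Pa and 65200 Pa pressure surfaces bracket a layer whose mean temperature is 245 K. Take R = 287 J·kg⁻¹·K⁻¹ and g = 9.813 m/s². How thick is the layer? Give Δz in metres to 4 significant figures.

Δz ≈ 2673 m

Hypsometric equation: Δz = (R T̄/g) ln(P₁/P₂).
R T̄/g = 287 × 245 / 9.813 = 7165.5 m.
ln(94680/65200) = ln(1.4521) = 0.37301.
Δz = 7165.5 × 0.37301 = 2672.8 m.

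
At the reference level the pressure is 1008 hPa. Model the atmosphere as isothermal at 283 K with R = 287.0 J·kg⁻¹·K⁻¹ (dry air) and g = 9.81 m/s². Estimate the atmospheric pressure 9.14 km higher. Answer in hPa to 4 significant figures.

P ≈ 334.2 hPa

Scale height: H = RT/g = 287.0 × 283 / 9.81 = 8279.4 m.
Barometric formula: P = P₀ exp(−z/H).
z/H = 9140.0/8279.4 = 1.1039; exp(−1.1039) = 0.33158.
P = 1008 × 0.33158 = 334.23 hPa.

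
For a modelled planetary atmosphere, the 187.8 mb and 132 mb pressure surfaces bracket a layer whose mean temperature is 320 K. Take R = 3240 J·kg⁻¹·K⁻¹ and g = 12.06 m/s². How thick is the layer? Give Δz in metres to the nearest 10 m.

Hypsometric equation: Δz = (R T̄/g) ln(P₁/P₂).
R T̄/g = 3240 × 320 / 12.06 = 85970 m.
ln(187.8/132) = ln(1.4227) = 0.35256.
Δz = 85970 × 0.35256 = 30310 m.

Δz ≈ 30310 m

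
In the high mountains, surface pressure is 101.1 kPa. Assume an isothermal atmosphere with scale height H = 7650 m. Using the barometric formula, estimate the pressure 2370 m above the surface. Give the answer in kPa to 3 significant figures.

Barometric formula: P = P₀ exp(−z/H).
z/H = 2370.0/7650.0 = 0.30980; exp(−0.30980) = 0.73359.
P = 101.1 × 0.73359 = 74.166 kPa.

P ≈ 74.2 kPa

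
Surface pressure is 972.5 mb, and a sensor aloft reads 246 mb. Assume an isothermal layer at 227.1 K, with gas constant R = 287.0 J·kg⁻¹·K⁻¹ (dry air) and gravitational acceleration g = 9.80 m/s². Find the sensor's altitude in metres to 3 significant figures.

z ≈ 9140 m

Scale height: H = RT/g = 287.0 × 227.1 / 9.80 = 6650.8 m.
Invert the barometric formula: z = H ln(P₀/P).
P₀/P = 972.5/246 = 3.9533; ln(3.9533) = 1.3746.
z = 6650.8 × 1.3746 = 9142.2 m.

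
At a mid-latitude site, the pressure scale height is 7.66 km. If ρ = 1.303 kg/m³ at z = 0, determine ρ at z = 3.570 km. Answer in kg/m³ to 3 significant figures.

In an isothermal atmosphere, density decays like pressure: ρ = ρ₀ exp(−z/H).
z/H = 3570.0/7660.0 = 0.46606; exp(−0.46606) = 0.62747.
ρ = 1.303 × 0.62747 = 0.81759 kg/m³.

ρ ≈ 0.818 kg/m³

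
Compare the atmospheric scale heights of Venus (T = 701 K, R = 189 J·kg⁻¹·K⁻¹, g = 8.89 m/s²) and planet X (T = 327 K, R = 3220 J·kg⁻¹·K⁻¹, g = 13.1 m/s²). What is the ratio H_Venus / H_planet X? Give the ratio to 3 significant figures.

H_Venus/H_planet X ≈ 0.185

H = RT/g for each body.
H_Venus = 189 × 701 / 8.89 = 14903 m.
H_planet X = 3220 × 327 / 13.1 = 80377 m.
H_Venus/H_planet X = 14903/80377 = 0.18541.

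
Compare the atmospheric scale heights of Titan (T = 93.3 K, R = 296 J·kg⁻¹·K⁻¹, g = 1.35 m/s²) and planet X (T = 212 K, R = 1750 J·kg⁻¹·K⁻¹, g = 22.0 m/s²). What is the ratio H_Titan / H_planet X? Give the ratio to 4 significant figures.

H = RT/g for each body.
H_Titan = 296 × 93.3 / 1.35 = 20457 m.
H_planet X = 1750 × 212 / 22.0 = 16864 m.
H_Titan/H_planet X = 20457/16864 = 1.2131.

H_Titan/H_planet X ≈ 1.213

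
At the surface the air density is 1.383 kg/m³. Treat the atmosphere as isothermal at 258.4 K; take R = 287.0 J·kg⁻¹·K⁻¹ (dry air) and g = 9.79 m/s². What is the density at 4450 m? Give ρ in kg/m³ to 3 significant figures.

Scale height: H = RT/g = 287.0 × 258.4 / 9.79 = 7575.2 m.
In an isothermal atmosphere, density decays like pressure: ρ = ρ₀ exp(−z/H).
z/H = 4450.0/7575.2 = 0.58744; exp(−0.58744) = 0.55575.
ρ = 1.383 × 0.55575 = 0.76860 kg/m³.

ρ ≈ 0.769 kg/m³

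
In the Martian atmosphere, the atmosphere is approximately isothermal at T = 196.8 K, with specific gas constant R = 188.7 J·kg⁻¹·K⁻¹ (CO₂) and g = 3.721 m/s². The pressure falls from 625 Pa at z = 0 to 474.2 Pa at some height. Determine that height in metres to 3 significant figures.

z ≈ 2760 m

Scale height: H = RT/g = 188.7 × 196.8 / 3.721 = 9980.2 m.
Invert the barometric formula: z = H ln(P₀/P).
P₀/P = 625/474.2 = 1.3180; ln(1.3180) = 0.27612.
z = 9980.2 × 0.27612 = 2755.7 m.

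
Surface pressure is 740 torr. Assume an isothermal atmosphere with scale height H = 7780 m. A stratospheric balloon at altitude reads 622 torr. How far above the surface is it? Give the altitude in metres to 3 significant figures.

Invert the barometric formula: z = H ln(P₀/P).
P₀/P = 740/622 = 1.1897; ln(1.1897) = 0.17370.
z = 7780.0 × 0.17370 = 1351.4 m.

z ≈ 1350 m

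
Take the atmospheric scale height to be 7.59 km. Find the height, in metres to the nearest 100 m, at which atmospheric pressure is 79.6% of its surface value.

Set P/P₀ = exp(−z/H) = 0.796, so z = −H ln(0.796).
−ln(0.796) = 0.22816; z = 7590.0 × 0.22816 = 1731.7 m.

z ≈ 1700 m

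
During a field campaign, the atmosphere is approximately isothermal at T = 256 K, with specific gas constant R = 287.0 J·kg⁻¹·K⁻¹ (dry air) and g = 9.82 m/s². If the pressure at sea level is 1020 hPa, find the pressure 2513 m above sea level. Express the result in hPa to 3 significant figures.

P ≈ 729 hPa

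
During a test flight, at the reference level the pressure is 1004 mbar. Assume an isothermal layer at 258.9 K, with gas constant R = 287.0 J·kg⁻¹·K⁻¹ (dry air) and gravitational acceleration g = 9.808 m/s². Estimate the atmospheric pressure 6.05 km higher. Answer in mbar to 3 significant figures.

P ≈ 452 mbar

Scale height: H = RT/g = 287.0 × 258.9 / 9.808 = 7575.9 m.
Barometric formula: P = P₀ exp(−z/H).
z/H = 6050.0/7575.9 = 0.79858; exp(−0.79858) = 0.44997.
P = 1004 × 0.44997 = 451.77 mbar.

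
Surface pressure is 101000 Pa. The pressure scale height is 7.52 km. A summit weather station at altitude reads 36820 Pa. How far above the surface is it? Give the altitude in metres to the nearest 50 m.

z ≈ 7600 m

Invert the barometric formula: z = H ln(P₀/P).
P₀/P = 101000/36820 = 2.7431; ln(2.7431) = 1.0091.
z = 7520.0 × 1.0091 = 7588.4 m.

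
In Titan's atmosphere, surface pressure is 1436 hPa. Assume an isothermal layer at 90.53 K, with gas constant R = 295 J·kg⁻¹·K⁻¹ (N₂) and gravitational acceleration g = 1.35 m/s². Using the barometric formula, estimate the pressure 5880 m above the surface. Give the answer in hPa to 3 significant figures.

Scale height: H = RT/g = 295 × 90.53 / 1.35 = 19782 m.
Barometric formula: P = P₀ exp(−z/H).
z/H = 5880.0/19782 = 0.29724; exp(−0.29724) = 0.74287.
P = 1436 × 0.74287 = 1066.8 hPa.

P ≈ 1070 hPa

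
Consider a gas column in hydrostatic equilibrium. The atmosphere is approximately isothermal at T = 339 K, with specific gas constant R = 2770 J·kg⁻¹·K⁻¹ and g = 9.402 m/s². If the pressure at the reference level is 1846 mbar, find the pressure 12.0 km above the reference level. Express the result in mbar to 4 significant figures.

P ≈ 1637 mbar

Scale height: H = RT/g = 2770 × 339 / 9.402 = 99876 m.
Barometric formula: P = P₀ exp(−z/H).
z/H = 12000/99876 = 0.12015; exp(−0.12015) = 0.88679.
P = 1846 × 0.88679 = 1637.0 mbar.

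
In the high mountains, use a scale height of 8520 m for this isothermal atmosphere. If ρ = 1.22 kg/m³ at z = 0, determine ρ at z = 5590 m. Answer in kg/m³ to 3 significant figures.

In an isothermal atmosphere, density decays like pressure: ρ = ρ₀ exp(−z/H).
z/H = 5590.0/8520.0 = 0.65610; exp(−0.65610) = 0.51887.
ρ = 1.22 × 0.51887 = 0.63302 kg/m³.

ρ ≈ 0.633 kg/m³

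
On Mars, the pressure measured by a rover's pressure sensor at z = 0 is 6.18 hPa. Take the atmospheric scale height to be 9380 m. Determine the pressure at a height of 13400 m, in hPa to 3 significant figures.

P ≈ 1.48 hPa

Barometric formula: P = P₀ exp(−z/H).
z/H = 13400/9380.0 = 1.4286; exp(−1.4286) = 0.23964.
P = 6.18 × 0.23964 = 1.4810 hPa.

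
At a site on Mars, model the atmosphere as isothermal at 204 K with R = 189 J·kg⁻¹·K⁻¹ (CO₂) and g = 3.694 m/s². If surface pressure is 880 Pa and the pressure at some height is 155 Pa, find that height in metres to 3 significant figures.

z ≈ 18100 m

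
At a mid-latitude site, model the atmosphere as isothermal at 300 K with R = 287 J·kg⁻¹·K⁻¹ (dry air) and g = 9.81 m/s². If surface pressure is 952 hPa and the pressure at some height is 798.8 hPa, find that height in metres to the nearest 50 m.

Scale height: H = RT/g = 287 × 300 / 9.81 = 8776.8 m.
Invert the barometric formula: z = H ln(P₀/P).
P₀/P = 952/798.8 = 1.1918; ln(1.1918) = 0.17546.
z = 8776.8 × 0.17546 = 1540.0 m.

z ≈ 1550 m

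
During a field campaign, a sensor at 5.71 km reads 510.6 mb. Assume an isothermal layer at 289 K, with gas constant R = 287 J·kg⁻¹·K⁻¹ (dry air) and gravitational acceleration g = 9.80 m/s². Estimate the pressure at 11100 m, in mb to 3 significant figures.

Scale height: H = RT/g = 287 × 289 / 9.80 = 8463.6 m.
Between two levels, P₂ = P₁ exp(−Δz/H) with Δz = z₂ − z₁.
Δz = 11100 − 5710.0 = 5390.0 m; Δz/H = 5390.0/8463.6 = 0.63684.
P₂ = 510.6 × exp(−0.63684) = 510.6 × 0.52896 = 270.09 mb.

P ≈ 270 mb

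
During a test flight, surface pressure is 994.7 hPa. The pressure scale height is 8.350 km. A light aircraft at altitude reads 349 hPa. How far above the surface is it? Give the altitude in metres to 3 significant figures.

Invert the barometric formula: z = H ln(P₀/P).
P₀/P = 994.7/349 = 2.8501; ln(2.8501) = 1.0474.
z = 8350.0 × 1.0474 = 8745.8 m.

z ≈ 8750 m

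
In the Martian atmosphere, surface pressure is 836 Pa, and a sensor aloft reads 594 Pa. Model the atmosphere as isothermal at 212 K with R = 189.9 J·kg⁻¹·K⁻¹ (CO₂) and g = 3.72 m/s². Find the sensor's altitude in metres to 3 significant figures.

z ≈ 3700 m

Scale height: H = RT/g = 189.9 × 212 / 3.72 = 10822 m.
Invert the barometric formula: z = H ln(P₀/P).
P₀/P = 836/594 = 1.4074; ln(1.4074) = 0.34174.
z = 10822 × 0.34174 = 3698.3 m.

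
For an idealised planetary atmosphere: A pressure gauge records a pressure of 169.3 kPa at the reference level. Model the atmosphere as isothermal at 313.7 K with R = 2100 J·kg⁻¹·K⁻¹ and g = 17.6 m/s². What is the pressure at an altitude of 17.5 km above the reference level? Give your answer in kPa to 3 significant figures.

Scale height: H = RT/g = 2100 × 313.7 / 17.6 = 37430 m.
Barometric formula: P = P₀ exp(−z/H).
z/H = 17500/37430 = 0.46754; exp(−0.46754) = 0.62654.
P = 169.3 × 0.62654 = 106.07 kPa.

P ≈ 106 kPa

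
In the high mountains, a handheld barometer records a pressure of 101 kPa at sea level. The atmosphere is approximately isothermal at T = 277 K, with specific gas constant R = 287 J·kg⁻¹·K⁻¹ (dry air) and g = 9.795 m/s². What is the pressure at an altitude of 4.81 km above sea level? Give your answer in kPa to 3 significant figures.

Scale height: H = RT/g = 287 × 277 / 9.795 = 8116.3 m.
Barometric formula: P = P₀ exp(−z/H).
z/H = 4810.0/8116.3 = 0.59263; exp(−0.59263) = 0.55287.
P = 101 × 0.55287 = 55.840 kPa.

P ≈ 55.8 kPa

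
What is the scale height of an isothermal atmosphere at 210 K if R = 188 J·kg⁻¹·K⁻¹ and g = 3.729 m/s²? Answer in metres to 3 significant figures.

H ≈ 10600 m

The scale height of an isothermal atmosphere is H = RT/g.
H = 188 × 210 / 3.729 = 39480/3.729 = 10587 m.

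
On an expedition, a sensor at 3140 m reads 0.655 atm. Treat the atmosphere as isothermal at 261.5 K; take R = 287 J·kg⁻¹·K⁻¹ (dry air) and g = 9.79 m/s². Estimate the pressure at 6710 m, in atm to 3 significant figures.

P ≈ 0.411 atm

Scale height: H = RT/g = 287 × 261.5 / 9.79 = 7666.0 m.
Between two levels, P₂ = P₁ exp(−Δz/H) with Δz = z₂ − z₁.
Δz = 6710.0 − 3140.0 = 3570.0 m; Δz/H = 3570.0/7666.0 = 0.46569.
P₂ = 0.655 × exp(−0.46569) = 0.655 × 0.62770 = 0.41114 atm.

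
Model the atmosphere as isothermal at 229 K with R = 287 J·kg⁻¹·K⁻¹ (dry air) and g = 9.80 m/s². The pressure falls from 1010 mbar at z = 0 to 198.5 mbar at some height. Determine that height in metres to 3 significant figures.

z ≈ 10900 m

Scale height: H = RT/g = 287 × 229 / 9.80 = 6706.4 m.
Invert the barometric formula: z = H ln(P₀/P).
P₀/P = 1010/198.5 = 5.0882; ln(5.0882) = 1.6269.
z = 6706.4 × 1.6269 = 10911 m.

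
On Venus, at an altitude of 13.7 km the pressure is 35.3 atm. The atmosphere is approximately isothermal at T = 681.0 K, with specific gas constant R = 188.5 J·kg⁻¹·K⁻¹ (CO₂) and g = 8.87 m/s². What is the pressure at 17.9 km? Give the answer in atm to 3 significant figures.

P ≈ 26.4 atm

Scale height: H = RT/g = 188.5 × 681.0 / 8.87 = 14472 m.
Between two levels, P₂ = P₁ exp(−Δz/H) with Δz = z₂ − z₁.
Δz = 17900 − 13700 = 4200.0 m; Δz/H = 4200.0/14472 = 0.29022.
P₂ = 35.3 × exp(−0.29022) = 35.3 × 0.74810 = 26.408 atm.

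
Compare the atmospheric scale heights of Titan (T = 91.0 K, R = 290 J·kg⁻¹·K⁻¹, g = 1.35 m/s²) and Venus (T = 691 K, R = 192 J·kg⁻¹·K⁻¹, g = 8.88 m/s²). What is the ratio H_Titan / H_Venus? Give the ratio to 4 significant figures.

H = RT/g for each body.
H_Titan = 290 × 91.0 / 1.35 = 19548 m.
H_Venus = 192 × 691 / 8.88 = 14941 m.
H_Titan/H_Venus = 19548/14941 = 1.3083.

H_Titan/H_Venus ≈ 1.308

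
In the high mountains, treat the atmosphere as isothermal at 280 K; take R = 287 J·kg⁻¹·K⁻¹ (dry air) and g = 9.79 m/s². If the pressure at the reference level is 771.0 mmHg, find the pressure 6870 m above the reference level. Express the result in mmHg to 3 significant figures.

P ≈ 334 mmHg

Scale height: H = RT/g = 287 × 280 / 9.79 = 8208.4 m.
Barometric formula: P = P₀ exp(−z/H).
z/H = 6870.0/8208.4 = 0.83695; exp(−0.83695) = 0.43303.
P = 771.0 × 0.43303 = 333.87 mmHg.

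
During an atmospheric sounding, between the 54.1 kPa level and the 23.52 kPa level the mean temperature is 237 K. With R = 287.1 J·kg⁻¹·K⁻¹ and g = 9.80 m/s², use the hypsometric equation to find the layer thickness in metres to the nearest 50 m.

Δz ≈ 5800 m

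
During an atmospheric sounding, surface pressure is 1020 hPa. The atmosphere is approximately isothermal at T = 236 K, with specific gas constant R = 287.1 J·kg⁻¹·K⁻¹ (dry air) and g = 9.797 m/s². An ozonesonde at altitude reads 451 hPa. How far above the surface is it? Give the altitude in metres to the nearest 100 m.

Scale height: H = RT/g = 287.1 × 236 / 9.797 = 6916.0 m.
Invert the barometric formula: z = H ln(P₀/P).
P₀/P = 1020/451 = 2.2616; ln(2.2616) = 0.81607.
z = 6916.0 × 0.81607 = 5643.9 m.

z ≈ 5600 m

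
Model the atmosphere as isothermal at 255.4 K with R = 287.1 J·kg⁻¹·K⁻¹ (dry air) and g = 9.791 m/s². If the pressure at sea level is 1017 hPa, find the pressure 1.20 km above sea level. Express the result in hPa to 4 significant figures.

P ≈ 866.4 hPa

Scale height: H = RT/g = 287.1 × 255.4 / 9.791 = 7489.1 m.
Barometric formula: P = P₀ exp(−z/H).
z/H = 1200.0/7489.1 = 0.16023; exp(−0.16023) = 0.85195.
P = 1017 × 0.85195 = 866.43 hPa.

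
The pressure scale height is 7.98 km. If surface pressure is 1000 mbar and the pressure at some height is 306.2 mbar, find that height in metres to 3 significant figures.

z ≈ 9440 m

Invert the barometric formula: z = H ln(P₀/P).
P₀/P = 1000/306.2 = 3.2658; ln(3.2658) = 1.1835.
z = 7980.0 × 1.1835 = 9444.3 m.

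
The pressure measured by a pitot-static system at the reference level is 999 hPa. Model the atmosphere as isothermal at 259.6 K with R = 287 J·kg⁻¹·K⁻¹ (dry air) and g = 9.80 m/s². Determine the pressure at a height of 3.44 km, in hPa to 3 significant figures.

Scale height: H = RT/g = 287 × 259.6 / 9.80 = 7602.6 m.
Barometric formula: P = P₀ exp(−z/H).
z/H = 3440.0/7602.6 = 0.45248; exp(−0.45248) = 0.63605.
P = 999 × 0.63605 = 635.41 hPa.

P ≈ 635 hPa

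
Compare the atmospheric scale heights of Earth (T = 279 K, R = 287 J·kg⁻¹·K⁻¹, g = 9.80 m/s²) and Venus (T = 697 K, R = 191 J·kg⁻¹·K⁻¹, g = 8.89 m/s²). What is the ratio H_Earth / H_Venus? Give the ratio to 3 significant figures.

H_Earth/H_Venus ≈ 0.546

H = RT/g for each body.
H_Earth = 287 × 279 / 9.80 = 8170.7 m.
H_Venus = 191 × 697 / 8.89 = 14975 m.
H_Earth/H_Venus = 8170.7/14975 = 0.54562.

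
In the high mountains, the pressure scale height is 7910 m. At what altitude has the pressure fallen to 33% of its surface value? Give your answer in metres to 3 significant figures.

z ≈ 8770 m

Set P/P₀ = exp(−z/H) = 0.33, so z = −H ln(0.33).
−ln(0.33) = 1.1087; z = 7910.0 × 1.1087 = 8769.8 m.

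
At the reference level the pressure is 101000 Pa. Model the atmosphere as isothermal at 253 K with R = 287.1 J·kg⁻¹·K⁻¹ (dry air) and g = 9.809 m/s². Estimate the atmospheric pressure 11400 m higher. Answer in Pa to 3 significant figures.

Scale height: H = RT/g = 287.1 × 253 / 9.809 = 7405.1 m.
Barometric formula: P = P₀ exp(−z/H).
z/H = 11400/7405.1 = 1.5395; exp(−1.5395) = 0.21449.
P = 101000 × 0.21449 = 21663 Pa.

P ≈ 21700 Pa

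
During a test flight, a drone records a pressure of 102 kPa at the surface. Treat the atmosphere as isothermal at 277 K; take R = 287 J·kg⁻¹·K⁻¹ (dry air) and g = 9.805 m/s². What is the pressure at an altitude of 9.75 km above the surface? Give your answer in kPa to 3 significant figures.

Scale height: H = RT/g = 287 × 277 / 9.805 = 8108.0 m.
Barometric formula: P = P₀ exp(−z/H).
z/H = 9750.0/8108.0 = 1.2025; exp(−1.2025) = 0.30044.
P = 102 × 0.30044 = 30.645 kPa.

P ≈ 30.6 kPa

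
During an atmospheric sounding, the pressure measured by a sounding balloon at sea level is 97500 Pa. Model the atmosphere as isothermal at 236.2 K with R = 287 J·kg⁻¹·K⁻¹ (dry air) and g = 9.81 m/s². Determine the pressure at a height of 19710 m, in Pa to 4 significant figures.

P ≈ 5627 Pa

Scale height: H = RT/g = 287 × 236.2 / 9.81 = 6910.2 m.
Barometric formula: P = P₀ exp(−z/H).
z/H = 19710/6910.2 = 2.8523; exp(−2.8523) = 0.057711.
P = 97500 × 0.057711 = 5626.8 Pa.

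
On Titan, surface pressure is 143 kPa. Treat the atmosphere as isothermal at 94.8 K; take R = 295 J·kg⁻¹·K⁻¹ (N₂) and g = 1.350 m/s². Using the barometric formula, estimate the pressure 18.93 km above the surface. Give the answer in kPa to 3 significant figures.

Scale height: H = RT/g = 295 × 94.8 / 1.350 = 20716 m.
Barometric formula: P = P₀ exp(−z/H).
z/H = 18930/20716 = 0.91379; exp(−0.91379) = 0.40100.
P = 143 × 0.40100 = 57.343 kPa.

P ≈ 57.3 kPa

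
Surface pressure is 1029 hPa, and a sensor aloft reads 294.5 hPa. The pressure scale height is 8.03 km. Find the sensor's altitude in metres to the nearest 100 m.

z ≈ 10000 m

Invert the barometric formula: z = H ln(P₀/P).
P₀/P = 1029/294.5 = 3.4941; ln(3.4941) = 1.2511.
z = 8030.0 × 1.2511 = 10046 m.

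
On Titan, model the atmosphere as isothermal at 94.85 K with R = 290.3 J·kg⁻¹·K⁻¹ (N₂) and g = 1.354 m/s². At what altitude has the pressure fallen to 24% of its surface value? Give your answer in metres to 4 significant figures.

Scale height: H = RT/g = 290.3 × 94.85 / 1.354 = 20336 m.
Set P/P₀ = exp(−z/H) = 0.24, so z = −H ln(0.24).
−ln(0.24) = 1.4271; z = 20336 × 1.4271 = 29022 m.

z ≈ 29020 m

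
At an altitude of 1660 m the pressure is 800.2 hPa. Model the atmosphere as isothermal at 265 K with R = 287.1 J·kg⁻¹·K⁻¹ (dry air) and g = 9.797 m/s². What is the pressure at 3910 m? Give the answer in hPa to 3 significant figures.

Scale height: H = RT/g = 287.1 × 265 / 9.797 = 7765.8 m.
Between two levels, P₂ = P₁ exp(−Δz/H) with Δz = z₂ − z₁.
Δz = 3910.0 − 1660.0 = 2250.0 m; Δz/H = 2250.0/7765.8 = 0.28973.
P₂ = 800.2 × exp(−0.28973) = 800.2 × 0.74847 = 598.93 hPa.

P ≈ 599 hPa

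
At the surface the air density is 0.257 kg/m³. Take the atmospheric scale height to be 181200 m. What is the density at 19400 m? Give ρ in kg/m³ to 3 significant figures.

ρ ≈ 0.231 kg/m³

In an isothermal atmosphere, density decays like pressure: ρ = ρ₀ exp(−z/H).
z/H = 19400/181200 = 0.10706; exp(−0.10706) = 0.89847.
ρ = 0.257 × 0.89847 = 0.23091 kg/m³.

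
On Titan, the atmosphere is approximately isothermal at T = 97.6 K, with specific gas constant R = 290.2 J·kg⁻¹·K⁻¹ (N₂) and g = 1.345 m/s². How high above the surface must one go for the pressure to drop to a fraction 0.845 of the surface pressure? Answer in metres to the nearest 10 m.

Scale height: H = RT/g = 290.2 × 97.6 / 1.345 = 21058 m.
Set P/P₀ = exp(−z/H) = 0.845, so z = −H ln(0.845).
−ln(0.845) = 0.16842; z = 21058 × 0.16842 = 3546.6 m.

z ≈ 3550 m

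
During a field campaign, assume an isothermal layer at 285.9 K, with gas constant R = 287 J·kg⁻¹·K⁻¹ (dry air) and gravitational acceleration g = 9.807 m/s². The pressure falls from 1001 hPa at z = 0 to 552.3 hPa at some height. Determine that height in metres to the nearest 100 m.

z ≈ 5000 m

Scale height: H = RT/g = 287 × 285.9 / 9.807 = 8366.8 m.
Invert the barometric formula: z = H ln(P₀/P).
P₀/P = 1001/552.3 = 1.8124; ln(1.8124) = 0.59465.
z = 8366.8 × 0.59465 = 4975.3 m.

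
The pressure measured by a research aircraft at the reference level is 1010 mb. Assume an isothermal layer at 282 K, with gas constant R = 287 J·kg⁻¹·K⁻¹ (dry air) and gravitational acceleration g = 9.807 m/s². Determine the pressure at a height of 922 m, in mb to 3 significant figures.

P ≈ 903 mb

Scale height: H = RT/g = 287 × 282 / 9.807 = 8252.7 m.
Barometric formula: P = P₀ exp(−z/H).
z/H = 922.00/8252.7 = 0.11172; exp(−0.11172) = 0.89429.
P = 1010 × 0.89429 = 903.23 mb.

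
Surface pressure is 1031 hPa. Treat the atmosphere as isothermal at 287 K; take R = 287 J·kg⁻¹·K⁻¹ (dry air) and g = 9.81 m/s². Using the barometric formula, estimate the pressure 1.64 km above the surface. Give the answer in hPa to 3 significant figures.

Scale height: H = RT/g = 287 × 287 / 9.81 = 8396.4 m.
Barometric formula: P = P₀ exp(−z/H).
z/H = 1640.0/8396.4 = 0.19532; exp(−0.19532) = 0.82257.
P = 1031 × 0.82257 = 848.07 hPa.

P ≈ 848 hPa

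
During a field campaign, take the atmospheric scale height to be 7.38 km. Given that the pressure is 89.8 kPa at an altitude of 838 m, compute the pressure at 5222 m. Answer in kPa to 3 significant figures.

P ≈ 49.6 kPa

Between two levels, P₂ = P₁ exp(−Δz/H) with Δz = z₂ − z₁.
Δz = 5222.0 − 838.00 = 4384.0 m; Δz/H = 4384.0/7380.0 = 0.59404.
P₂ = 89.8 × exp(−0.59404) = 89.8 × 0.55209 = 49.578 kPa.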